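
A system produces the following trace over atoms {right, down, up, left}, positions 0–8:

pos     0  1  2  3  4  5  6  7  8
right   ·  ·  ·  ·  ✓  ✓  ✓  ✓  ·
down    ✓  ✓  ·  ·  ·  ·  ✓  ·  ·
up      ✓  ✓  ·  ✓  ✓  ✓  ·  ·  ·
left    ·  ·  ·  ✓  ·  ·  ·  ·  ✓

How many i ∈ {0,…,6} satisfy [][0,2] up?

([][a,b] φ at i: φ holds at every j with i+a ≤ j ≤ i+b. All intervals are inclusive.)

1

Evaluate at each i in [0,6]:
  i=0: ✗ (fails at j=2)
  i=1: ✗ (fails at j=2)
  i=2: ✗ (fails at j=2)
  i=3: ✓ (all of [3,5])
  i=4: ✗ (fails at j=6)
  i=5: ✗ (fails at j=6)
  i=6: ✗ (fails at j=6)
Positions where it holds: {3} → 1.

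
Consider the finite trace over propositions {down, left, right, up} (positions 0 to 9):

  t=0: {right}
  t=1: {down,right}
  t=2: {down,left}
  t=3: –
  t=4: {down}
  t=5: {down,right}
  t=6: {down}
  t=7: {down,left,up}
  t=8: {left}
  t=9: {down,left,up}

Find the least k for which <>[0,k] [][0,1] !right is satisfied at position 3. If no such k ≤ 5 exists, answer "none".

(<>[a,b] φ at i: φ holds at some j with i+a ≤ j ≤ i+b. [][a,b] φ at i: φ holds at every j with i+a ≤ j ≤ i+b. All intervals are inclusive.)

0

Scan j = 3,4,… for [][0,1] !right:
  j=3: holds
First hit at j=3, so smallest k = 3-3 = 0.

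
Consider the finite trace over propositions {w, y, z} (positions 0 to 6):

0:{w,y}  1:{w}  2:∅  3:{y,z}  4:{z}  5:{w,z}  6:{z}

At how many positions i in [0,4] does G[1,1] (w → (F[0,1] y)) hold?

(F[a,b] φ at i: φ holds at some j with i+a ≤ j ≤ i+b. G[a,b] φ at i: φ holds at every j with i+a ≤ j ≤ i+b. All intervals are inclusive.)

Evaluate at each i in [0,4]:
  i=0: ✗ (fails at j=1)
  i=1: ✓ (all of [2,2])
  i=2: ✓ (all of [3,3])
  i=3: ✓ (all of [4,4])
  i=4: ✗ (fails at j=5)
Positions where it holds: {1, 2, 3} → 3.

3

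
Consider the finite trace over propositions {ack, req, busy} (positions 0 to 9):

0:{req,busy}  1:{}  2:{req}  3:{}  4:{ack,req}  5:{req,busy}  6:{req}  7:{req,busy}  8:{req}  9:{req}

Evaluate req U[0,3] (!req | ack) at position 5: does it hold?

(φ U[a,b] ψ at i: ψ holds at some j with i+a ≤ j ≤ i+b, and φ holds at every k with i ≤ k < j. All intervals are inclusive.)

Need some j in [5,8] with (!req | ack), and req at every k in [5,j-1].
  j=5: (!req | ack) false.
  j=6: (!req | ack) false.
  j=7: (!req | ack) false.
  j=8: (!req | ack) false.
No j in the window works → until fails.

Does not hold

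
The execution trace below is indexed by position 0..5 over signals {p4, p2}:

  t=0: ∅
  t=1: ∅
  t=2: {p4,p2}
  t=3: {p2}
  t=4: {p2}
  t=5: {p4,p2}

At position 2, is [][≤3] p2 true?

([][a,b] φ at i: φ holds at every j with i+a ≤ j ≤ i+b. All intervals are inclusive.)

Yes

Check p2 at every j in [2,5]:
  j=2: true
  j=3: true
  j=4: true
  j=5: true
All positions satisfy it → formula holds.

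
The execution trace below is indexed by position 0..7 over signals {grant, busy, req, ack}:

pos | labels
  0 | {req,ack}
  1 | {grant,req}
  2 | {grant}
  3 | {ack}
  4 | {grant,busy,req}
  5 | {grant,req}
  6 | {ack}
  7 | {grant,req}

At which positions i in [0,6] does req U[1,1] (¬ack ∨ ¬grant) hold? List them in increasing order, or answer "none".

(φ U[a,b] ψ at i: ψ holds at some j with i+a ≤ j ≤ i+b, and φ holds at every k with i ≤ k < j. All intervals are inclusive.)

Evaluate at each i in [0,6]:
  i=0: ✓ (rhs at j=1; lhs holds on [0,0])
  i=1: ✓ (rhs at j=2; lhs holds on [1,1])
  i=2: ✗ (lhs fails at k=2 before rhs at j=3)
  i=3: ✗ (lhs fails at k=3 before rhs at j=4)
  i=4: ✓ (rhs at j=5; lhs holds on [4,4])
  i=5: ✓ (rhs at j=6; lhs holds on [5,5])
  i=6: ✗ (lhs fails at k=6 before rhs at j=7)

0, 1, 4, 5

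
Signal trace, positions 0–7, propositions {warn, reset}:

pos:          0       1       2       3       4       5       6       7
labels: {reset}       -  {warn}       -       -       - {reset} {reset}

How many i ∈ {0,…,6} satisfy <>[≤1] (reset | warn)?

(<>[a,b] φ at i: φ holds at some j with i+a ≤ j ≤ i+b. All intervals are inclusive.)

5

Evaluate at each i in [0,6]:
  i=0: ✓ (witness j=0)
  i=1: ✓ (witness j=2)
  i=2: ✓ (witness j=2)
  i=3: ✗ (none in [3,4])
  i=4: ✗ (none in [4,5])
  i=5: ✓ (witness j=6)
  i=6: ✓ (witness j=6)
Positions where it holds: {0, 1, 2, 5, 6} → 5.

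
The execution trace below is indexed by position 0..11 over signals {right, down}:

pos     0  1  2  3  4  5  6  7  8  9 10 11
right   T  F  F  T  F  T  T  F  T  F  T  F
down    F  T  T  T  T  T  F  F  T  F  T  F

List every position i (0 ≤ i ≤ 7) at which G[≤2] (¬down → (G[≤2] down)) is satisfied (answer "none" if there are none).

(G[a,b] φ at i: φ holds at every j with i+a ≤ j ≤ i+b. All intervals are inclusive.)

1, 2, 3

Evaluate at each i in [0,7]:
  i=0: ✗ (fails at j=0)
  i=1: ✓ (all of [1,3])
  i=2: ✓ (all of [2,4])
  i=3: ✓ (all of [3,5])
  i=4: ✗ (fails at j=6)
  i=5: ✗ (fails at j=6)
  i=6: ✗ (fails at j=6)
  i=7: ✗ (fails at j=7)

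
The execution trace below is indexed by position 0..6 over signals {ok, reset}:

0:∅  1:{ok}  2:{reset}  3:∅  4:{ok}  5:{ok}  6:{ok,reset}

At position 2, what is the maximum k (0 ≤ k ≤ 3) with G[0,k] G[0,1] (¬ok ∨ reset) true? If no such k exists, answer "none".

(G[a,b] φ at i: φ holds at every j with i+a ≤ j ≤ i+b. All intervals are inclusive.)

G[0,1] (¬ok ∨ reset) must hold from j=2 onward; find where it first fails.
  j=2: holds
  j=3: fails
Holds on [2,2], so largest k = 0.

0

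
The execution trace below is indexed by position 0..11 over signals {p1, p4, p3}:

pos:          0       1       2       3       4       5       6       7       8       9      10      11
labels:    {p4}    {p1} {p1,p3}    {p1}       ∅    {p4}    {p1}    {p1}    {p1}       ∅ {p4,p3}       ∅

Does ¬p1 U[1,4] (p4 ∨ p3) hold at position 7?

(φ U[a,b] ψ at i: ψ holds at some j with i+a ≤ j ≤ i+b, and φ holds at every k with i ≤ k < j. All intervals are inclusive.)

Need some j in [8,11] with (p4 ∨ p3), and ¬p1 at every k in [7,j-1].
  j=8: (p4 ∨ p3) false.
  j=9: (p4 ∨ p3) false.
  j=10: (p4 ∨ p3) holds, but ¬p1 fails at k=7 → not this j.
  j=11: (p4 ∨ p3) false.
No j in the window works → until fails.

False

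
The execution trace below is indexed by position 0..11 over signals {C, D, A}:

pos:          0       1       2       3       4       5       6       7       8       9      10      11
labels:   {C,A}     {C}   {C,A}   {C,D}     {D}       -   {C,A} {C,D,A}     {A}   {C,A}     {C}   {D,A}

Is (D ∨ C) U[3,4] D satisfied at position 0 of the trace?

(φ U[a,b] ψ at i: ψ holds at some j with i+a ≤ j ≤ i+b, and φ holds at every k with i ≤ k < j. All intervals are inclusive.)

Need some j in [3,4] with D, and (D ∨ C) at every k in [0,j-1].
  j=3: D holds; (D ∨ C) holds at every k in [0,2] → satisfied.

Yes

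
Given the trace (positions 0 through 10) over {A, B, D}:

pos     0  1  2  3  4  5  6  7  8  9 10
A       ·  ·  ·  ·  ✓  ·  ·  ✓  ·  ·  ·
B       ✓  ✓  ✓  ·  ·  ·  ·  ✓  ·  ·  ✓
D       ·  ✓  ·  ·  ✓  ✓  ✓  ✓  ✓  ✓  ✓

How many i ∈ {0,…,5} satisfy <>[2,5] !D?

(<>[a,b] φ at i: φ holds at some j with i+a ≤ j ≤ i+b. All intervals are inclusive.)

2

Evaluate at each i in [0,5]:
  i=0: ✓ (witness j=2)
  i=1: ✓ (witness j=3)
  i=2: ✗ (none in [4,7])
  i=3: ✗ (none in [5,8])
  i=4: ✗ (none in [6,9])
  i=5: ✗ (none in [7,10])
Positions where it holds: {0, 1} → 2.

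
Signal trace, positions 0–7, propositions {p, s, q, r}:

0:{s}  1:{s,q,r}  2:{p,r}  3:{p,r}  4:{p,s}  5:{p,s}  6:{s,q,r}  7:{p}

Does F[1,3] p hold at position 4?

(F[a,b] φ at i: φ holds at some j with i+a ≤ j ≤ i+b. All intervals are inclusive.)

True

Check p at each j in [5,7]:
  j=5: true
  j=6: false
  j=7: true
Found at j=5 → formula holds.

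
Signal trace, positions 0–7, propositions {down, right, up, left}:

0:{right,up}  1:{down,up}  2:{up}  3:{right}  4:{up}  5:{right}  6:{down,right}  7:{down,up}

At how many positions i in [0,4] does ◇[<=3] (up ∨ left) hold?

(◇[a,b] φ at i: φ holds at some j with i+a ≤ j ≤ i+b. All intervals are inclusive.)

5

Evaluate at each i in [0,4]:
  i=0: ✓ (witness j=0)
  i=1: ✓ (witness j=1)
  i=2: ✓ (witness j=2)
  i=3: ✓ (witness j=4)
  i=4: ✓ (witness j=4)
Positions where it holds: {0, 1, 2, 3, 4} → 5.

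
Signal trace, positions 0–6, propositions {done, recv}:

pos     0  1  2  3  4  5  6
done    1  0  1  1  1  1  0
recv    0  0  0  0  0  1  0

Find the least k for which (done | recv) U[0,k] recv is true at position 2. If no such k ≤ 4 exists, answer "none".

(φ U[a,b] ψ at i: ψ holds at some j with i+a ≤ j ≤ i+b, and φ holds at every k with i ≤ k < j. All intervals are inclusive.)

Need earliest j ≥ 2 with recv, and (done | recv) at every k in [2,j-1].
  j=2: rhs fails.
  j=3: rhs fails.
  j=4: rhs fails.
  j=5: rhs holds; lhs holds on [2,4]. k = 3.

3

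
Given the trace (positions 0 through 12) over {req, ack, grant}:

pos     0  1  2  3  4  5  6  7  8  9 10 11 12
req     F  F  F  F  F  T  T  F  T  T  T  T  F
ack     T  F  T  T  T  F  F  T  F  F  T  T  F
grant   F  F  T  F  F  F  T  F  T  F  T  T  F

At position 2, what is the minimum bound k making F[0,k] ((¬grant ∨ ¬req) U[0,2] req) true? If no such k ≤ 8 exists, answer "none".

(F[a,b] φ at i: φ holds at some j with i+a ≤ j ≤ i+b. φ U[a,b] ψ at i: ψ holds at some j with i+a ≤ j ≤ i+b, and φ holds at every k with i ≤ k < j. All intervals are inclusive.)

Scan j = 2,3,… for ((¬grant ∨ ¬req) U[0,2] req):
  j=2: fails
  j=3: holds
First hit at j=3, so smallest k = 3-2 = 1.

1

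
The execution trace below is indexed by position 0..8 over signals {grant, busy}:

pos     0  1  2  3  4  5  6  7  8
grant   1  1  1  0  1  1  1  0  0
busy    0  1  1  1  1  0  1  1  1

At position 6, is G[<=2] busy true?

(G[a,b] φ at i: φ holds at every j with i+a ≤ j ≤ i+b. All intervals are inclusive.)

Check busy at every j in [6,8]:
  j=6: true
  j=7: true
  j=8: true
All positions satisfy it → formula holds.

Yes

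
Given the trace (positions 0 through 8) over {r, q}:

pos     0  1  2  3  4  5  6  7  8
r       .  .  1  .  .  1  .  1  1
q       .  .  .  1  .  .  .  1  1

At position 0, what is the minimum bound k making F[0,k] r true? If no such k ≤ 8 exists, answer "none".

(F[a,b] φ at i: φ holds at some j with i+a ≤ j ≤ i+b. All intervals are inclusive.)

Scan j = 0,1,… for r:
  j=0: fails
  j=1: fails
  j=2: holds
First hit at j=2, so smallest k = 2-0 = 2.

2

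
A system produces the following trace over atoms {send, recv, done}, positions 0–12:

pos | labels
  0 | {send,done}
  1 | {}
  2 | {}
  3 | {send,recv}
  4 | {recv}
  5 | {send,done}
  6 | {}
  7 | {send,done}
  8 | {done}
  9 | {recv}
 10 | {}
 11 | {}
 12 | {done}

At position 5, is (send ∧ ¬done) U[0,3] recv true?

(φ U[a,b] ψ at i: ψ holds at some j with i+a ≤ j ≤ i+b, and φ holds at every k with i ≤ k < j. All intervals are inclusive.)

False

Need some j in [5,8] with recv, and (send ∧ ¬done) at every k in [5,j-1].
  j=5: recv false.
  j=6: recv false.
  j=7: recv false.
  j=8: recv false.
No j in the window works → until fails.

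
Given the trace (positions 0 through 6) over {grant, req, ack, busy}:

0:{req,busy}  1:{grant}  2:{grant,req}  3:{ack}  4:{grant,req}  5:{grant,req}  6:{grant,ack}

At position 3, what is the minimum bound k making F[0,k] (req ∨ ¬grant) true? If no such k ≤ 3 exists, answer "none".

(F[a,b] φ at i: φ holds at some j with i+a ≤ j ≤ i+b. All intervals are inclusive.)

Scan j = 3,4,… for (req ∨ ¬grant):
  j=3: holds
First hit at j=3, so smallest k = 3-3 = 0.

0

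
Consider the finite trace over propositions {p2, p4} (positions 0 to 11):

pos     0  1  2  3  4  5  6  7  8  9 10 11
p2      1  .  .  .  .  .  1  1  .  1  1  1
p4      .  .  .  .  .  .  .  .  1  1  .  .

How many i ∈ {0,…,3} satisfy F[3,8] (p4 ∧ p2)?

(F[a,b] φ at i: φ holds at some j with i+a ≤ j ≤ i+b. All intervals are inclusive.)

Evaluate at each i in [0,3]:
  i=0: ✗ (none in [3,8])
  i=1: ✓ (witness j=9)
  i=2: ✓ (witness j=9)
  i=3: ✓ (witness j=9)
Positions where it holds: {1, 2, 3} → 3.

3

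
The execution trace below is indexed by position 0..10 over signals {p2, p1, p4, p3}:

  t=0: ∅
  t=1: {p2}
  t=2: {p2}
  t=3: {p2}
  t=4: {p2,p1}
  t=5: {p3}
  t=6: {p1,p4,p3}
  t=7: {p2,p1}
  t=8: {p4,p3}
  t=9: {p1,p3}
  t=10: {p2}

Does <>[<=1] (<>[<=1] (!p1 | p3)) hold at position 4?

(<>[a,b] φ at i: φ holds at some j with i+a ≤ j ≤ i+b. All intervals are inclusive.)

Check <>[<=1] (!p1 | p3) at each j in [4,5]:
  j=4: holds (witness at 5)
  j=5: holds (witness at 5)
Found at j=4 → formula holds.

True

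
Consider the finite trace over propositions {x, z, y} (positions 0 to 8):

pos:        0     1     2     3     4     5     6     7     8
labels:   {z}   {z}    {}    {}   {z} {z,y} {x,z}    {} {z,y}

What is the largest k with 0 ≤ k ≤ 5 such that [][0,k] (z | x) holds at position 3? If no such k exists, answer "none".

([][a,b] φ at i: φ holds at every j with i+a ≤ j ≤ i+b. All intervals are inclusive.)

(z | x) must hold from j=3 onward; find where it first fails.
  j=3: fails → no k works.

none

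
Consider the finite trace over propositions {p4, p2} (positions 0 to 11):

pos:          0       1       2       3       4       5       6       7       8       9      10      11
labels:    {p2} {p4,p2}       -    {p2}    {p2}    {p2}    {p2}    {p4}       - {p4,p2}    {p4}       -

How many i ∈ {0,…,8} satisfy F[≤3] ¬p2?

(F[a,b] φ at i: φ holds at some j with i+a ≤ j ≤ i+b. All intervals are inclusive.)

Evaluate at each i in [0,8]:
  i=0: ✓ (witness j=2)
  i=1: ✓ (witness j=2)
  i=2: ✓ (witness j=2)
  i=3: ✗ (none in [3,6])
  i=4: ✓ (witness j=7)
  i=5: ✓ (witness j=7)
  i=6: ✓ (witness j=7)
  i=7: ✓ (witness j=7)
  i=8: ✓ (witness j=8)
Positions where it holds: {0, 1, 2, 4, 5, 6, 7, 8} → 8.

8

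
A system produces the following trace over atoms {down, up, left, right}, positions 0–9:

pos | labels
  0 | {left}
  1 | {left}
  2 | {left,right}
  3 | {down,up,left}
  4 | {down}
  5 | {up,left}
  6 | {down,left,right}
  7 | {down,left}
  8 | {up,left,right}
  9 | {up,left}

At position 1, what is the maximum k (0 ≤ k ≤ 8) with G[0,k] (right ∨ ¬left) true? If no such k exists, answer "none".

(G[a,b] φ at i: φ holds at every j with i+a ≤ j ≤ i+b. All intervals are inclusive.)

(right ∨ ¬left) must hold from j=1 onward; find where it first fails.
  j=1: fails → no k works.

none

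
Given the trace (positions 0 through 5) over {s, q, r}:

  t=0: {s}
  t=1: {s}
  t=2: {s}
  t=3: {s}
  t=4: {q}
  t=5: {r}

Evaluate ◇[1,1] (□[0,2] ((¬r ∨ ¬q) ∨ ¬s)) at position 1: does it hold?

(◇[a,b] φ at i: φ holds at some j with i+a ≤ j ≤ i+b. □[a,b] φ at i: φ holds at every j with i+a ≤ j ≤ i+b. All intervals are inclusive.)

Holds

Check □[0,2] ((¬r ∨ ¬q) ∨ ¬s) at each j in [2,2]:
  j=2: holds on [2,4]
Found at j=2 → formula holds.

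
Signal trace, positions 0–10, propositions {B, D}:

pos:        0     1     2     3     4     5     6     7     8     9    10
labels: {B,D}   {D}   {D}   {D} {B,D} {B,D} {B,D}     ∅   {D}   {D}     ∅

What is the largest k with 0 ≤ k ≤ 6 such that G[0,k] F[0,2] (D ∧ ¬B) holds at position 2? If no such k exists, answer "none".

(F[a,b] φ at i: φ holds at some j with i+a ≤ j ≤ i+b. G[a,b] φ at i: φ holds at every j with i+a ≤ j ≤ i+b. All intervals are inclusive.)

1

F[0,2] (D ∧ ¬B) must hold from j=2 onward; find where it first fails.
  j=2: holds
  j=3: holds
  j=4: fails
Holds on [2,3], so largest k = 1.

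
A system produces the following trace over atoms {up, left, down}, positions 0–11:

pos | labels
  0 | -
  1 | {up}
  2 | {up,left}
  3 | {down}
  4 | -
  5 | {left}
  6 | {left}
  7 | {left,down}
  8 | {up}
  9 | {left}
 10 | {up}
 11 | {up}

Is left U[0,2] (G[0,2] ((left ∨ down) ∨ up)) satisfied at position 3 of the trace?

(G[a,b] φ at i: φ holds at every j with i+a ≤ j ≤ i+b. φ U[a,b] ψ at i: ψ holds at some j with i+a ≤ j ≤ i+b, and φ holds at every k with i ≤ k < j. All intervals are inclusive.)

Need some j in [3,5] with G[0,2] ((left ∨ down) ∨ up), and left at every k in [3,j-1].
  j=3: G[0,2] ((left ∨ down) ∨ up) — fails at 4.
  j=4: G[0,2] ((left ∨ down) ∨ up) — fails at 4.
  j=5: G[0,2] ((left ∨ down) ∨ up) holds, but left fails at k=3 → not this j.
No j in the window works → until fails.

No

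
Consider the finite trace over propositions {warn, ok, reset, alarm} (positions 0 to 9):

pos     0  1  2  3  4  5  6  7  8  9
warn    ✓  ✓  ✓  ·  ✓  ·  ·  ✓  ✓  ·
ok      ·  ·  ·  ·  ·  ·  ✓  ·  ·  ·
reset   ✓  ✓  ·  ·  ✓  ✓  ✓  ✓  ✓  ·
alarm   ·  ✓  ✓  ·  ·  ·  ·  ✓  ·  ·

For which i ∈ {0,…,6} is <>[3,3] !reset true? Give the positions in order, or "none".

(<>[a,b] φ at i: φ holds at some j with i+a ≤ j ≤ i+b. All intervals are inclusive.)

0, 6

Evaluate at each i in [0,6]:
  i=0: ✓ (witness j=3)
  i=1: ✗ (none in [4,4])
  i=2: ✗ (none in [5,5])
  i=3: ✗ (none in [6,6])
  i=4: ✗ (none in [7,7])
  i=5: ✗ (none in [8,8])
  i=6: ✓ (witness j=9)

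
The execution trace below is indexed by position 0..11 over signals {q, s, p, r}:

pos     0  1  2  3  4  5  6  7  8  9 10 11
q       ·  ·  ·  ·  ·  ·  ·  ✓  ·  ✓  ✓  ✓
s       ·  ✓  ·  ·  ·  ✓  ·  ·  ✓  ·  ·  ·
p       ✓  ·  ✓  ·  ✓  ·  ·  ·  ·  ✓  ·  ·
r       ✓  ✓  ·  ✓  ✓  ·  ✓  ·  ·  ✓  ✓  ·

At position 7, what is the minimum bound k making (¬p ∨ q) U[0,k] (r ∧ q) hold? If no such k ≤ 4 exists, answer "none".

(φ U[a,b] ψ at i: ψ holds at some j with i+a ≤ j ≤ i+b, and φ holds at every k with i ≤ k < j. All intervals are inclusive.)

2

Need earliest j ≥ 7 with (r ∧ q), and (¬p ∨ q) at every k in [7,j-1].
  j=7: rhs fails.
  j=8: rhs fails.
  j=9: rhs holds; lhs holds on [7,8]. k = 2.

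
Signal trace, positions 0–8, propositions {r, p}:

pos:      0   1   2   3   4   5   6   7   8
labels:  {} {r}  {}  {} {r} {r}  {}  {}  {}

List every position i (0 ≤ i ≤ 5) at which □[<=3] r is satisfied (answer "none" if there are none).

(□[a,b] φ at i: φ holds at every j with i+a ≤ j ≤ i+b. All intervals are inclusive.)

none

Evaluate at each i in [0,5]:
  i=0: ✗ (fails at j=0)
  i=1: ✗ (fails at j=2)
  i=2: ✗ (fails at j=2)
  i=3: ✗ (fails at j=3)
  i=4: ✗ (fails at j=6)
  i=5: ✗ (fails at j=6)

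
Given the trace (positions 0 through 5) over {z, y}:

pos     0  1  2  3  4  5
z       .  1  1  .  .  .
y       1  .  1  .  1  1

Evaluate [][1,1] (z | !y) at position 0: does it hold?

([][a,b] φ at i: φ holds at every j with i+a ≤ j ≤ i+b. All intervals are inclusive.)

Check (z | !y) at every j in [1,1]:
  j=1: true
All positions satisfy it → formula holds.

Holds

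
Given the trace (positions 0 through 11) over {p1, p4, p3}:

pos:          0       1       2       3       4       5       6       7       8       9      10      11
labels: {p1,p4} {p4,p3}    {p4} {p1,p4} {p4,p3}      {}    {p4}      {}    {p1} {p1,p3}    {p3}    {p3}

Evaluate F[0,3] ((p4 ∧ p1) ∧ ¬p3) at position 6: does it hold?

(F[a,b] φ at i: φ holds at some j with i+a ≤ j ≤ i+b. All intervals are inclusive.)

Check ((p4 ∧ p1) ∧ ¬p3) at each j in [6,9]:
  j=6: false
  j=7: false
  j=8: false
  j=9: false
No position in the window satisfies it → formula fails.

No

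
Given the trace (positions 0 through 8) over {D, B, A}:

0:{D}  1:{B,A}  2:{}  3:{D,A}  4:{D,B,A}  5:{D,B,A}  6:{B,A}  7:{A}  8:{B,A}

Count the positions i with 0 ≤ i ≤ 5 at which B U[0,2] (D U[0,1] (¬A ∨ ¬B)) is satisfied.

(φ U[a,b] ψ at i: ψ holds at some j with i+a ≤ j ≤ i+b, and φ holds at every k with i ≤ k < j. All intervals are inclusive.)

Evaluate at each i in [0,5]:
  i=0: ✓ (rhs at j=0)
  i=1: ✓ (rhs at j=2; lhs holds on [1,1])
  i=2: ✓ (rhs at j=2)
  i=3: ✓ (rhs at j=3)
  i=4: ✗ (no rhs in [4,6])
  i=5: ✓ (rhs at j=7; lhs holds on [5,6])
Positions where it holds: {0, 1, 2, 3, 5} → 5.

5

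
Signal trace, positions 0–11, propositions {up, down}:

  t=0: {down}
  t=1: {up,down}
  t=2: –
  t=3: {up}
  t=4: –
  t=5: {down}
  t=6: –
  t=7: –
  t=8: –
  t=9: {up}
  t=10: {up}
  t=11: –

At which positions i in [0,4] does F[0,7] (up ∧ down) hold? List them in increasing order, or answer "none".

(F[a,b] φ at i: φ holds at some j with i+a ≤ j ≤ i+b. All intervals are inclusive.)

0, 1

Evaluate at each i in [0,4]:
  i=0: ✓ (witness j=1)
  i=1: ✓ (witness j=1)
  i=2: ✗ (none in [2,9])
  i=3: ✗ (none in [3,10])
  i=4: ✗ (none in [4,11])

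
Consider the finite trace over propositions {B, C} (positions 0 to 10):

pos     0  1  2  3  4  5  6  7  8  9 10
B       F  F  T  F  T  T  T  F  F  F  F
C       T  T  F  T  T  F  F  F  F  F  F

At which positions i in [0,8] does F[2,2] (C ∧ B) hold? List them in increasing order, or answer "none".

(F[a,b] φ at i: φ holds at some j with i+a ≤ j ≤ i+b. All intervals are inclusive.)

Evaluate at each i in [0,8]:
  i=0: ✗ (none in [2,2])
  i=1: ✗ (none in [3,3])
  i=2: ✓ (witness j=4)
  i=3: ✗ (none in [5,5])
  i=4: ✗ (none in [6,6])
  i=5: ✗ (none in [7,7])
  i=6: ✗ (none in [8,8])
  i=7: ✗ (none in [9,9])
  i=8: ✗ (none in [10,10])

2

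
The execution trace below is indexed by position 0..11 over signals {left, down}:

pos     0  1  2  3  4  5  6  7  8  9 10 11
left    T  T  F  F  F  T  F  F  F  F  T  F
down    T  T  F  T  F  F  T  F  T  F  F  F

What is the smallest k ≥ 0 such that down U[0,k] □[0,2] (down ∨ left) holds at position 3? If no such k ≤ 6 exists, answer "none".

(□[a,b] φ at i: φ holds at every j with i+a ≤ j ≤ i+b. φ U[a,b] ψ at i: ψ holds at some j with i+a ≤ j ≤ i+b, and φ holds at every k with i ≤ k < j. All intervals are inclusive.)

none

Need earliest j ≥ 3 with □[0,2] (down ∨ left), and down at every k in [3,j-1].
  j=3: rhs fails.
  j=4: rhs fails.
  j=5: rhs fails.
  j=6: rhs fails.
  j=7: rhs fails.
  j=8: rhs fails.
  j=9: rhs fails.
No witness within the range → none.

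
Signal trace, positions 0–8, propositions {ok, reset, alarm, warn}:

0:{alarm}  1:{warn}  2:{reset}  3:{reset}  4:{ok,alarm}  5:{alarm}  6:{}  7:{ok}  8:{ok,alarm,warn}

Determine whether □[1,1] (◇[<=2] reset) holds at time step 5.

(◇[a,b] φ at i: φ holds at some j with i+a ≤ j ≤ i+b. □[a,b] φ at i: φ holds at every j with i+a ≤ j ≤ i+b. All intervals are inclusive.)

No

Check ◇[<=2] reset at every j in [6,6]:
  j=6: fails (none in [6,8])
Fails at j=6 → formula fails.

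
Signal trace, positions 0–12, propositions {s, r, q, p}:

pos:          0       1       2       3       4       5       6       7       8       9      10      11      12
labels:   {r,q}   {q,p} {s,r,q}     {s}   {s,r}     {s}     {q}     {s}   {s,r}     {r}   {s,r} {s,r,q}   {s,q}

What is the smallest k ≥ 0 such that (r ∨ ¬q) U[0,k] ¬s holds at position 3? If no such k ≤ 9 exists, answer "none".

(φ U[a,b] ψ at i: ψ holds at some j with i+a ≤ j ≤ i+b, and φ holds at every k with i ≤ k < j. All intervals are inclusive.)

3

Need earliest j ≥ 3 with ¬s, and (r ∨ ¬q) at every k in [3,j-1].
  j=3: rhs fails.
  j=4: rhs fails.
  j=5: rhs fails.
  j=6: rhs holds; lhs holds on [3,5]. k = 3.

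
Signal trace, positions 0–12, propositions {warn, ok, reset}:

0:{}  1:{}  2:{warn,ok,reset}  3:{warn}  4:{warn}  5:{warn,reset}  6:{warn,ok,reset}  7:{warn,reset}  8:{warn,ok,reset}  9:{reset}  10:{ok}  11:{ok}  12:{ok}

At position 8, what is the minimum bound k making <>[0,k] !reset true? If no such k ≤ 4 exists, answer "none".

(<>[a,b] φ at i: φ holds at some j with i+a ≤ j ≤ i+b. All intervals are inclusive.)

Scan j = 8,9,… for !reset:
  j=8: fails
  j=9: fails
  j=10: holds
First hit at j=10, so smallest k = 10-8 = 2.

2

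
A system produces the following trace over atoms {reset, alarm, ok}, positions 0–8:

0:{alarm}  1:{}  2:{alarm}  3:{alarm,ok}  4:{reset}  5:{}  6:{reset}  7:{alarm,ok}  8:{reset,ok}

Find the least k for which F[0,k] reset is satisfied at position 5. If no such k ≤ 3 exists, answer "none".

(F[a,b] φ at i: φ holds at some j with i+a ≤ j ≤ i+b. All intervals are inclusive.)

Scan j = 5,6,… for reset:
  j=5: fails
  j=6: holds
First hit at j=6, so smallest k = 6-5 = 1.

1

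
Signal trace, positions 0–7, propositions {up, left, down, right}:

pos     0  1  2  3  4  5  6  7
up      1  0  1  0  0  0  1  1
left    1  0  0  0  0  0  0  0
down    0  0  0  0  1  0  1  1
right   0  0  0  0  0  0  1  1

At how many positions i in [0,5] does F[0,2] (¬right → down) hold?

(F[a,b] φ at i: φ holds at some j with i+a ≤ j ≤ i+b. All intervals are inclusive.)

Evaluate at each i in [0,5]:
  i=0: ✗ (none in [0,2])
  i=1: ✗ (none in [1,3])
  i=2: ✓ (witness j=4)
  i=3: ✓ (witness j=4)
  i=4: ✓ (witness j=4)
  i=5: ✓ (witness j=6)
Positions where it holds: {2, 3, 4, 5} → 4.

4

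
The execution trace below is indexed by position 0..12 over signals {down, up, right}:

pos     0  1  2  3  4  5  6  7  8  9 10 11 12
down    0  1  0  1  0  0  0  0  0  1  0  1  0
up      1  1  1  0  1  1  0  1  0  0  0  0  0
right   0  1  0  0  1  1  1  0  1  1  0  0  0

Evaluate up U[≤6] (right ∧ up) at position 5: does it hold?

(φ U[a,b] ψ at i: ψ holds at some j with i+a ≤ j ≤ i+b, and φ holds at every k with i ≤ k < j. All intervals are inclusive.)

True

Need some j in [5,11] with (right ∧ up), and up at every k in [5,j-1].
  j=5: (right ∧ up) holds; no prefix to check → satisfied.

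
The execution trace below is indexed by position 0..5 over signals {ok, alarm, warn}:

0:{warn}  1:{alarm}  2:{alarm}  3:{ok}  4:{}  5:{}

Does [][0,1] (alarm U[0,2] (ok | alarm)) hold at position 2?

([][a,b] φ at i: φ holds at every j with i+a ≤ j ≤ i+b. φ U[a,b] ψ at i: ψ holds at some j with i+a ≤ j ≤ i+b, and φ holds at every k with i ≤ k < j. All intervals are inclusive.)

True

Check (alarm U[0,2] (ok | alarm)) at every j in [2,3]:
  j=2: holds
  j=3: holds
All positions satisfy it → formula holds.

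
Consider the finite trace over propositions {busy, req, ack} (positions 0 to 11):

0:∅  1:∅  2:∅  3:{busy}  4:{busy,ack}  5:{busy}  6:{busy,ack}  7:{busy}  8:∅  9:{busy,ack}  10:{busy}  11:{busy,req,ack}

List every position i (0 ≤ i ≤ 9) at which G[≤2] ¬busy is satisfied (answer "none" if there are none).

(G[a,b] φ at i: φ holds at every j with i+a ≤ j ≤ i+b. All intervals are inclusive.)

Evaluate at each i in [0,9]:
  i=0: ✓ (all of [0,2])
  i=1: ✗ (fails at j=3)
  i=2: ✗ (fails at j=3)
  i=3: ✗ (fails at j=3)
  i=4: ✗ (fails at j=4)
  i=5: ✗ (fails at j=5)
  i=6: ✗ (fails at j=6)
  i=7: ✗ (fails at j=7)
  i=8: ✗ (fails at j=9)
  i=9: ✗ (fails at j=9)

0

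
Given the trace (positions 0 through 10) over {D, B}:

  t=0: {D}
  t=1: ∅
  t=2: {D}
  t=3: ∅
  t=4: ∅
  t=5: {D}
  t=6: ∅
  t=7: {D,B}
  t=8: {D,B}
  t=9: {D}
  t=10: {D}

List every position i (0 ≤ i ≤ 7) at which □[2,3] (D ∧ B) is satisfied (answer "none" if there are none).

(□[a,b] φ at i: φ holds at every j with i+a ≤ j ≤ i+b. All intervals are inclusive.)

5

Evaluate at each i in [0,7]:
  i=0: ✗ (fails at j=2)
  i=1: ✗ (fails at j=3)
  i=2: ✗ (fails at j=4)
  i=3: ✗ (fails at j=5)
  i=4: ✗ (fails at j=6)
  i=5: ✓ (all of [7,8])
  i=6: ✗ (fails at j=9)
  i=7: ✗ (fails at j=9)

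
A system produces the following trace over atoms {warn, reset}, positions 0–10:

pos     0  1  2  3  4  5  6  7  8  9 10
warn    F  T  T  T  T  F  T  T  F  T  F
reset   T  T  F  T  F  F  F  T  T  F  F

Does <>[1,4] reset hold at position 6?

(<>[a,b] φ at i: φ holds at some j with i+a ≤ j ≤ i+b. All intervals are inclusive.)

Yes

Check reset at each j in [7,10]:
  j=7: true
  j=8: true
  j=9: false
  j=10: false
Found at j=7 → formula holds.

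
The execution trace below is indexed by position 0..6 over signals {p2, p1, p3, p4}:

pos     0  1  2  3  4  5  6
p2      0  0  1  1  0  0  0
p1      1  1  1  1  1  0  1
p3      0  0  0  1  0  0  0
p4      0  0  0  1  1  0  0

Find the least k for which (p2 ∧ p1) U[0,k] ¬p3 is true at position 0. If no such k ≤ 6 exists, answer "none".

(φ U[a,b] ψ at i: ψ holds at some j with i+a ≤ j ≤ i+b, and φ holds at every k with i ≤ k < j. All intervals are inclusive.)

0

Need earliest j ≥ 0 with ¬p3, and (p2 ∧ p1) at every k in [0,j-1].
  j=0: rhs holds (empty prefix). k = 0.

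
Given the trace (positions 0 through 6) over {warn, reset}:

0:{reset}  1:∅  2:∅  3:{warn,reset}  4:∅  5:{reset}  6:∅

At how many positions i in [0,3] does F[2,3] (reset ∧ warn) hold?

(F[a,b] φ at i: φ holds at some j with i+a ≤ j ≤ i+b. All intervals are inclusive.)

Evaluate at each i in [0,3]:
  i=0: ✓ (witness j=3)
  i=1: ✓ (witness j=3)
  i=2: ✗ (none in [4,5])
  i=3: ✗ (none in [5,6])
Positions where it holds: {0, 1} → 2.

2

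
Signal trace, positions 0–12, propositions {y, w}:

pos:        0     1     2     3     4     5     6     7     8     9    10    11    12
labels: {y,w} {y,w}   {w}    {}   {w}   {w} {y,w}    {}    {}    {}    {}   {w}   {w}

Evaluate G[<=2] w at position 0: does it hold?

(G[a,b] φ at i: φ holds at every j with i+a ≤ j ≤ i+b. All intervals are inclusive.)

Check w at every j in [0,2]:
  j=0: true
  j=1: true
  j=2: true
All positions satisfy it → formula holds.

Yes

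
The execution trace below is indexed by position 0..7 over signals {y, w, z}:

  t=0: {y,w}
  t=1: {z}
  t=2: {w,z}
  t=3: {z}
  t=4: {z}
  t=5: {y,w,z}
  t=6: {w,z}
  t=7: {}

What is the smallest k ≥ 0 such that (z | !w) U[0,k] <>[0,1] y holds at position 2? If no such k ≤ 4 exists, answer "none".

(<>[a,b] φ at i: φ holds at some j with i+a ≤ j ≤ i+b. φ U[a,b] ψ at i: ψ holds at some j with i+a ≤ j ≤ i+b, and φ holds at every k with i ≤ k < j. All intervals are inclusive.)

2

Need earliest j ≥ 2 with <>[0,1] y, and (z | !w) at every k in [2,j-1].
  j=2: rhs fails.
  j=3: rhs fails.
  j=4: rhs holds; lhs holds on [2,3]. k = 2.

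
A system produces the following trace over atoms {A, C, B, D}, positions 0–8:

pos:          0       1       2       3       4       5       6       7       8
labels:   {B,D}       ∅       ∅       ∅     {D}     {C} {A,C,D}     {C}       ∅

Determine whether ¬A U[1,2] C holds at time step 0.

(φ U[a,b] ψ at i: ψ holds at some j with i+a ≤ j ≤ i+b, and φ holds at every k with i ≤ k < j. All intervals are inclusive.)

Need some j in [1,2] with C, and ¬A at every k in [0,j-1].
  j=1: C false.
  j=2: C false.
No j in the window works → until fails.

False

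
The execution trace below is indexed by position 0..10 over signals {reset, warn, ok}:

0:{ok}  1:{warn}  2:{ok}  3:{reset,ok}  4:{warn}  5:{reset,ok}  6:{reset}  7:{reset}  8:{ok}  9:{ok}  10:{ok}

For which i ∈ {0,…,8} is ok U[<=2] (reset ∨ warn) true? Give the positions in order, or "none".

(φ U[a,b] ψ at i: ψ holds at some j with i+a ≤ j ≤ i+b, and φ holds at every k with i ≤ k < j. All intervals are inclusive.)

Evaluate at each i in [0,8]:
  i=0: ✓ (rhs at j=1; lhs holds on [0,0])
  i=1: ✓ (rhs at j=1)
  i=2: ✓ (rhs at j=3; lhs holds on [2,2])
  i=3: ✓ (rhs at j=3)
  i=4: ✓ (rhs at j=4)
  i=5: ✓ (rhs at j=5)
  i=6: ✓ (rhs at j=6)
  i=7: ✓ (rhs at j=7)
  i=8: ✗ (no rhs in [8,10])

0, 1, 2, 3, 4, 5, 6, 7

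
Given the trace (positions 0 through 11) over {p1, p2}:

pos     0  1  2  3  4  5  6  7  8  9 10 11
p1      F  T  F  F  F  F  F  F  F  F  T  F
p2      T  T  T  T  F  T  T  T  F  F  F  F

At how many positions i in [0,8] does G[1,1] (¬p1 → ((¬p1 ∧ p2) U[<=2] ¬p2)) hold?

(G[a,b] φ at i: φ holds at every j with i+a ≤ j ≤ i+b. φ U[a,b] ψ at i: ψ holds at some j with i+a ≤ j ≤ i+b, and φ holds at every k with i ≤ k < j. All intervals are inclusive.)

Evaluate at each i in [0,8]:
  i=0: ✓ (all of [1,1])
  i=1: ✓ (all of [2,2])
  i=2: ✓ (all of [3,3])
  i=3: ✓ (all of [4,4])
  i=4: ✗ (fails at j=5)
  i=5: ✓ (all of [6,6])
  i=6: ✓ (all of [7,7])
  i=7: ✓ (all of [8,8])
  i=8: ✓ (all of [9,9])
Positions where it holds: {0, 1, 2, 3, 5, 6, 7, 8} → 8.

8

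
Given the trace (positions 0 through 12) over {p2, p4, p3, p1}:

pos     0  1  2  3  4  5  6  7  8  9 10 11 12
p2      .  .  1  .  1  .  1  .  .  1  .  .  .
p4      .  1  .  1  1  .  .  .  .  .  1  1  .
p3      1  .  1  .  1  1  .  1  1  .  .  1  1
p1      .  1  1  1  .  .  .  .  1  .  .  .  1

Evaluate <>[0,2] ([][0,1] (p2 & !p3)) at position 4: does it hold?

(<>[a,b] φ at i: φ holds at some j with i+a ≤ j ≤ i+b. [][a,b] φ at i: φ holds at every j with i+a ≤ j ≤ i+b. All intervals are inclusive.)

Check [][0,1] (p2 & !p3) at each j in [4,6]:
  j=4: fails at 4
  j=5: fails at 5
  j=6: fails at 7
No position in the window satisfies it → formula fails.

No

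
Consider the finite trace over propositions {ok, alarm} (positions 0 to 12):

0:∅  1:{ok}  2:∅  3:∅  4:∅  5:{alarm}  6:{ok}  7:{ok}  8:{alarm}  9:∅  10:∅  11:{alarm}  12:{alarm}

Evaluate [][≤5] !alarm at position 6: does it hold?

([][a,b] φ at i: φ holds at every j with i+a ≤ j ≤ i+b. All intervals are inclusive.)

Does not hold

Check !alarm at every j in [6,11]:
  j=6: true
  j=7: true
  j=8: false
  j=9: true
  j=10: true
  j=11: false
Fails at j=8 → formula fails.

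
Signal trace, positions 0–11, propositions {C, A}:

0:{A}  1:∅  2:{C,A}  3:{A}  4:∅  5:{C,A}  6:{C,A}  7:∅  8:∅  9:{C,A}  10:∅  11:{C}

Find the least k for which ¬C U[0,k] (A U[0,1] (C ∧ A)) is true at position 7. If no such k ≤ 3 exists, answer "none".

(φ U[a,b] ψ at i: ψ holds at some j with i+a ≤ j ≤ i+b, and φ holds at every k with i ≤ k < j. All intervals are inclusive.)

Need earliest j ≥ 7 with (A U[0,1] (C ∧ A)), and ¬C at every k in [7,j-1].
  j=7: rhs fails.
  j=8: rhs fails.
  j=9: rhs holds; lhs holds on [7,8]. k = 2.

2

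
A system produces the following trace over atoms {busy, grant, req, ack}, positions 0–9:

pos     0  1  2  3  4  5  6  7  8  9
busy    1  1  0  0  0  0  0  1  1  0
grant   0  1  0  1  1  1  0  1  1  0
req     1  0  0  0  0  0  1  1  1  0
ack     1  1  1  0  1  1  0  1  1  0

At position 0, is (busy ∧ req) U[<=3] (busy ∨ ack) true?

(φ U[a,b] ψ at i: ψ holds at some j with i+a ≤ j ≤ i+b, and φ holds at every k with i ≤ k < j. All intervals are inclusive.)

Need some j in [0,3] with (busy ∨ ack), and (busy ∧ req) at every k in [0,j-1].
  j=0: (busy ∨ ack) holds; no prefix to check → satisfied.

Holds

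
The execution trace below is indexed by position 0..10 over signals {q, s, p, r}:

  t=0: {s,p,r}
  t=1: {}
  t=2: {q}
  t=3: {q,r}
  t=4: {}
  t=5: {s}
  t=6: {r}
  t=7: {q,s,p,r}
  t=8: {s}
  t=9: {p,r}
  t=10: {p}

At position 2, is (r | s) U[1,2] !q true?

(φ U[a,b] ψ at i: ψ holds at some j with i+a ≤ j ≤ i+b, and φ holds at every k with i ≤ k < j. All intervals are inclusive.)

Does not hold

Need some j in [3,4] with !q, and (r | s) at every k in [2,j-1].
  j=3: !q false.
  j=4: !q holds, but (r | s) fails at k=2 → not this j.
No j in the window works → until fails.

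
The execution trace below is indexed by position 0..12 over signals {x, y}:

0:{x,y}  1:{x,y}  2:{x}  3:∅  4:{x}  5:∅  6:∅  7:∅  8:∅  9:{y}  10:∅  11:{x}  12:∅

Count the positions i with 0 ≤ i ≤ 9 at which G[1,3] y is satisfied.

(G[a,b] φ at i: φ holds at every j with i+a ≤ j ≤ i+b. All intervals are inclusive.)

0

Evaluate at each i in [0,9]:
  i=0: ✗ (fails at j=2)
  i=1: ✗ (fails at j=2)
  i=2: ✗ (fails at j=3)
  i=3: ✗ (fails at j=4)
  i=4: ✗ (fails at j=5)
  i=5: ✗ (fails at j=6)
  i=6: ✗ (fails at j=7)
  i=7: ✗ (fails at j=8)
  i=8: ✗ (fails at j=10)
  i=9: ✗ (fails at j=10)
Positions where it holds: {} → 0.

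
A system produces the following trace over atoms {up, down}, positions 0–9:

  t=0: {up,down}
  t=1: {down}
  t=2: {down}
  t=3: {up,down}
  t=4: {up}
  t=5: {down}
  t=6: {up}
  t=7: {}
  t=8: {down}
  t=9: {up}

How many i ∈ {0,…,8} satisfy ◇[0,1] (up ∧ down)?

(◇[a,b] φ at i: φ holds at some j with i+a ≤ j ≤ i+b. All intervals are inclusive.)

3

Evaluate at each i in [0,8]:
  i=0: ✓ (witness j=0)
  i=1: ✗ (none in [1,2])
  i=2: ✓ (witness j=3)
  i=3: ✓ (witness j=3)
  i=4: ✗ (none in [4,5])
  i=5: ✗ (none in [5,6])
  i=6: ✗ (none in [6,7])
  i=7: ✗ (none in [7,8])
  i=8: ✗ (none in [8,9])
Positions where it holds: {0, 2, 3} → 3.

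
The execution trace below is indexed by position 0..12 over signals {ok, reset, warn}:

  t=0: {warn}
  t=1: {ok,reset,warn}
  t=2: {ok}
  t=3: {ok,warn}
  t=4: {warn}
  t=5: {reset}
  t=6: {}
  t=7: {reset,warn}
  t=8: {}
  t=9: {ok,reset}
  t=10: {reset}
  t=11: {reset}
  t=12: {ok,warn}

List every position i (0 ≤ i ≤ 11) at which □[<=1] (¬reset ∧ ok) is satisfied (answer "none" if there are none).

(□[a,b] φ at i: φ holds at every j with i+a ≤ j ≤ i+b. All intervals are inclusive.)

2

Evaluate at each i in [0,11]:
  i=0: ✗ (fails at j=0)
  i=1: ✗ (fails at j=1)
  i=2: ✓ (all of [2,3])
  i=3: ✗ (fails at j=4)
  i=4: ✗ (fails at j=4)
  i=5: ✗ (fails at j=5)
  i=6: ✗ (fails at j=6)
  i=7: ✗ (fails at j=7)
  i=8: ✗ (fails at j=8)
  i=9: ✗ (fails at j=9)
  i=10: ✗ (fails at j=10)
  i=11: ✗ (fails at j=11)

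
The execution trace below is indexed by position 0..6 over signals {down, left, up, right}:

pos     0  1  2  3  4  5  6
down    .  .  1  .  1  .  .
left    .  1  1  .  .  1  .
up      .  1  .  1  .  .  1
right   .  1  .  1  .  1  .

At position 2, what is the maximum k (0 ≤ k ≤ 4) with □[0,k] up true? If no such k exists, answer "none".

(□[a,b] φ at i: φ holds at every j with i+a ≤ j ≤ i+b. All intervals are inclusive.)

none

up must hold from j=2 onward; find where it first fails.
  j=2: fails → no k works.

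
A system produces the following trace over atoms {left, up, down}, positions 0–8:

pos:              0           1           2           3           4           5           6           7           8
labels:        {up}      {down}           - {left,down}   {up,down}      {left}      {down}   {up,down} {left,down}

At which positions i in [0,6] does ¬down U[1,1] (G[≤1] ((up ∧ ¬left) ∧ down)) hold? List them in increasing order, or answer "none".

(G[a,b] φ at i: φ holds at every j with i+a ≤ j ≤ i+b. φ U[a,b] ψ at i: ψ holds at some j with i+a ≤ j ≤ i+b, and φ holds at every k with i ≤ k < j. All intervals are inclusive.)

Evaluate at each i in [0,6]:
  i=0: ✗ (no rhs in [1,1])
  i=1: ✗ (no rhs in [2,2])
  i=2: ✗ (no rhs in [3,3])
  i=3: ✗ (no rhs in [4,4])
  i=4: ✗ (no rhs in [5,5])
  i=5: ✗ (no rhs in [6,6])
  i=6: ✗ (no rhs in [7,7])

none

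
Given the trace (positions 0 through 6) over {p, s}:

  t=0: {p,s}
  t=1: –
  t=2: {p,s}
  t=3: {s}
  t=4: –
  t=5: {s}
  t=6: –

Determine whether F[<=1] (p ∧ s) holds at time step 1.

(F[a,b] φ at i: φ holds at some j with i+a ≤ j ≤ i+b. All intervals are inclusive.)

Check (p ∧ s) at each j in [1,2]:
  j=1: false
  j=2: true
Found at j=2 → formula holds.

True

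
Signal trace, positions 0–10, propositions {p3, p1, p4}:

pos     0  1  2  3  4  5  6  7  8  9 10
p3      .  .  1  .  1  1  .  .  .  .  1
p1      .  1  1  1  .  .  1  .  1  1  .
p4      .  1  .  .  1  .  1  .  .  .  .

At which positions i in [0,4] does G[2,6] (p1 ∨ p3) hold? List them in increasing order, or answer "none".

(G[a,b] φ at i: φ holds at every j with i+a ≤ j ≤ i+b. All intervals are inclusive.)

Evaluate at each i in [0,4]:
  i=0: ✓ (all of [2,6])
  i=1: ✗ (fails at j=7)
  i=2: ✗ (fails at j=7)
  i=3: ✗ (fails at j=7)
  i=4: ✗ (fails at j=7)

0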